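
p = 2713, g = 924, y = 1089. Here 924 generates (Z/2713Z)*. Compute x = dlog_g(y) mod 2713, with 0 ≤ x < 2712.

710

Baby-step giant-step with m = ceil(sqrt(2712)) = 53.
Baby table (924^j mod 2713 for j=0..52):
  0:1  1:924  2:1894  3:171  4:650  5:1027  6:2111  7:2630
  8:1985  9:152  10:2085  11:310  12:1575  13:1132  14:1463  15:738
  16:949  17:577  18:1400  19:2212  20:999  21:656  22:1145  23:2623
  24:943  25:459  26:888  27:1186  28:2525  29:2633  30:2044  31:408
  32:2598  33:2260  34:1943  35:2039  36:1214  37:1267  38:1405  39:1406
  40:2330  41:1511  42:1682  43:2332  44:646  45:44  46:2674  47:1946
  48:2098  49:1470  50:1780  51:642  52:1774
Giant step factor: 924^(-53) ≡ 1196 (mod 2713).
Scan 1089·1196^i mod 2713 for i = 0, 1, …:
  i=0: 1089   i=1: 204   i=2: 2527   i=3: 10
  i=4: 1108   i=5: 1224   i=6: 1597   i=7: 60
  i=8: 1222   i=9: 1918   i=10: 1443   i=11: 360
  i=12: 1906   i=13: 656
Match at i=13, j=21: x = 13·53 + 21 = 710.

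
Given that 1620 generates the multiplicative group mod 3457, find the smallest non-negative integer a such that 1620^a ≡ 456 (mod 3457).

Baby-step giant-step with m = ceil(sqrt(3456)) = 59.
Baby table (1620^j mod 3457 for j=0..58):
  0:1  1:1620  2:537  3:2233  4:1438  5:2999  6:1295  7:2958
  8:558  9:1683  10:2344  11:1494  12:380  13:254  14:97  15:1575
  16:234  17:2267  18:1206  19:515  20:1163  21:3452  22:2271  23:772
  24:2663  25:3181  26:2290  27:439  28:2495  29:667  30:1956  31:2108
  32:2901  33:1557  34:2187  35:2972  36:2496  37:2287  38:2493  39:884
  40:882  41:1099  42:25  43:2473  44:3054  45:513  46:1380  47:2378
  48:1262  49:1353  50:122  51:591  52:3288  53:2780  54:2586  55:2893
  56:2425  57:1348  58:2393
Giant step factor: 1620^(-59) ≡ 3003 (mod 3457).
Scan 456·3003^i mod 3457 for i = 0, 1, …:
  i=0: 456   i=1: 396   i=2: 3437   i=3: 2166
  i=4: 1881   i=5: 3362   i=6: 1646   i=7: 2885
  i=8: 413   i=9: 2633     …   i=46: 2962
  i=47: 25
Match at i=47, j=42: a = 47·59 + 42 = 2815.

2815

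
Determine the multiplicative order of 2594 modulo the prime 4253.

The order of 2594 must divide p − 1 = 4252 = 2^2 · 1063.
Divisors: 1, 2, 4, 1063, 2126, 4252.
Check each in increasing order: 2594^1 ≡ 2594;  2594^2 ≡ 590;  2594^4 ≡ 3607;  2594^1063 ≡ 4252;  2594^2126 ≡ 1.
Smallest exponent giving 1 is 2126.

2126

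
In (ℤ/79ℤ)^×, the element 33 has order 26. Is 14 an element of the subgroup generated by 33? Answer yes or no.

yes

14 ∈ ⟨33⟩ iff 14^26 ≡ 1 (mod 79), since |⟨33⟩| = 26.
14^26 mod 79 = 1.
Since 1 = 1, 14 lies in the subgroup.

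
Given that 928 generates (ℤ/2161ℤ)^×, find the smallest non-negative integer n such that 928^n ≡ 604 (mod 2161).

1222

Baby-step giant-step with m = ceil(sqrt(2160)) = 47.
Baby table (928^j mod 2161 for j=0..46):
  0:1  1:928  2:1106  3:2054  4:110  5:513  6:644  7:1196
  8:1295  9:244  10:1688  11:1900  12:1985  13:908  14:1995  15:1544
  16:89  17:474  18:1189  19:1282  20:1146  21:276  22:1130  23:555
  24:722  25:106  26:1123  27:542  28:1624  29:855  30:353  31:1273
  32:1438  33:1127  34:2093  35:1726  36:427  37:793  38:1164  39:1853
  40:1589  41:790  42:541  43:696  44:1910  45:460  46:1163
Giant step factor: 928^(-47) ≡ 1890 (mod 2161).
Scan 604·1890^i mod 2161 for i = 0, 1, …:
  i=0: 604   i=1: 552   i=2: 1678   i=3: 1233
  i=4: 812   i=5: 370   i=6: 1297   i=7: 756
  i=8: 419   i=9: 984     …   i=25: 925
  i=26: 1
Match at i=26, j=0: n = 26·47 + 0 = 1222.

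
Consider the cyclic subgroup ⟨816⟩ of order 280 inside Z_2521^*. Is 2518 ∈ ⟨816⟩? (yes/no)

2518 ∈ ⟨816⟩ iff 2518^280 ≡ 1 (mod 2521), since |⟨816⟩| = 280.
2518^280 mod 2521 = 1106.
Since 1106 ≠ 1, 2518 does not lie in the subgroup.

no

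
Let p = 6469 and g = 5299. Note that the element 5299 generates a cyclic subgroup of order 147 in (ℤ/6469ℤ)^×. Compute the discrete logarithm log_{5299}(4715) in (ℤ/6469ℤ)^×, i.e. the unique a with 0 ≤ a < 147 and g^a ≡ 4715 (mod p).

Baby-step giant-step with m = ceil(sqrt(147)) = 13.
Baby table (5299^j mod 6469 for j=0..12):
  0:1  1:5299  2:3941  3:1427  4:5881  5:2246  6:5063  7:1894
  8:2887  9:5497  10:5165  11:5465  12:3791
Giant step factor: 5299^(-13) ≡ 4306 (mod 6469).
Scan 4715·4306^i mod 6469 for i = 0, 1, …:
  i=0: 4715   i=1: 3068   i=2: 1110   i=3: 5538
  i=4: 1894
Match at i=4, j=7: a = 4·13 + 7 = 59.

59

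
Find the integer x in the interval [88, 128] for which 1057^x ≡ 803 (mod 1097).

109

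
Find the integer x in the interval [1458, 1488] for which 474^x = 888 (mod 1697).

Compute 474^1458 mod 1697 = 1385, then multiply by 474 repeatedly:
  474^1458=1385  474^1459=1448  474^1460=764  474^1461=675  474^1462=914
  474^1463=501  474^1464=1591  474^1465=666  474^1466=42  474^1467=1241
  474^1468=1072  474^1469=725  474^1470=856  474^1471=161  474^1472=1646
  474^1473=1281  474^1474=1365  474^1475=453  474^1476=900  474^1477=653
  474^1478=668  474^1479=990  474^1480=888
Found 888 at exponent 1480.

1480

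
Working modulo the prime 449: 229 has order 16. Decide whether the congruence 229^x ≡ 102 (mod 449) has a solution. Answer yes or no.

no

102 ∈ ⟨229⟩ iff 102^16 ≡ 1 (mod 449), since |⟨229⟩| = 16.
102^16 mod 449 = 448.
Since 448 ≠ 1, 102 does not lie in the subgroup.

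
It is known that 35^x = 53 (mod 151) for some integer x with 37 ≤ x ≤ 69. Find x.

Compute 35^37 mod 151 = 89, then multiply by 35 repeatedly:
  35^37=89  35^38=95  35^39=3  35^40=105  35^41=51
  35^42=124  35^43=112  35^44=145  35^45=92  35^46=49
  35^47=54  35^48=78  35^49=12  35^50=118  35^51=53
Found 53 at exponent 51.

51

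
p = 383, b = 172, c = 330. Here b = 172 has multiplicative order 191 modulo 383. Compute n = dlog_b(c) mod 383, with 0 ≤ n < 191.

Baby-step giant-step with m = ceil(sqrt(191)) = 14.
Baby table (172^j mod 383 for j=0..13):
  0:1  1:172  2:93  3:293  4:223  5:56  6:57  7:229
  8:322  9:232  10:72  11:128  12:185  13:31
Giant step factor: 172^(-14) ≡ 217 (mod 383).
Scan 330·217^i mod 383 for i = 0, 1, …:
  i=0: 330   i=1: 372   i=2: 294   i=3: 220
  i=4: 248   i=5: 196   i=6: 19   i=7: 293
Match at i=7, j=3: n = 7·14 + 3 = 101.

101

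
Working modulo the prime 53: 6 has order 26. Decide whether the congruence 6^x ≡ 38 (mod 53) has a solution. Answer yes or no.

38 ∈ ⟨6⟩ iff 38^26 ≡ 1 (mod 53), since |⟨6⟩| = 26.
38^26 mod 53 = 1.
Since 1 = 1, 38 lies in the subgroup.

yes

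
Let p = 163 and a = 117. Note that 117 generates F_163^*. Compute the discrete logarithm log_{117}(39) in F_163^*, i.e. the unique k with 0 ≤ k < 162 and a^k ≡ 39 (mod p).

80

Baby-step giant-step with m = ceil(sqrt(162)) = 13.
Baby table (117^j mod 163 for j=0..12):
  0:1  1:117  2:160  3:138  4:9  5:75  6:136  7:101
  8:81  9:23  10:83  11:94  12:77
Giant step factor: 117^(-13) ≡ 63 (mod 163).
Scan 39·63^i mod 163 for i = 0, 1, …:
  i=0: 39   i=1: 12   i=2: 104   i=3: 32
  i=4: 60   i=5: 31   i=6: 160
Match at i=6, j=2: k = 6·13 + 2 = 80.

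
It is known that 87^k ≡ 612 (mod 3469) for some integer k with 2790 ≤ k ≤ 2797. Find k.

2792

Compute 87^2790 mod 3469 = 2244, then multiply by 87 repeatedly:
  87^2790=2244  87^2791=964  87^2792=612
Found 612 at exponent 2792.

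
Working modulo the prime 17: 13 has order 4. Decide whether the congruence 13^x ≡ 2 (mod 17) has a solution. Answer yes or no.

⟨13⟩ has order 4; its elements mod 17 are {1, 4, 13, 16}.
2 is not in this set.

no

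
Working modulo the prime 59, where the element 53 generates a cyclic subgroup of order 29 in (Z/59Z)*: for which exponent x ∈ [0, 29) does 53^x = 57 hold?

4

Successive powers of 53 modulo 59:
  53^0=1  53^1=53  53^2=36  53^3=20  53^4=57
So 53^4 ≡ 57 (mod 59), giving x = 4.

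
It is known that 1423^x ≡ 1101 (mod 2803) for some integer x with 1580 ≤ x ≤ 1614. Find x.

1600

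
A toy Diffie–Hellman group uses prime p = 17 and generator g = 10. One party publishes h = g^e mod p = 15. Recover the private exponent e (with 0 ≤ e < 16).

2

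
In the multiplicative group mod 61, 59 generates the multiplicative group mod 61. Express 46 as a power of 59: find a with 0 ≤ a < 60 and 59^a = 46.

Baby-step giant-step with m = ceil(sqrt(60)) = 8.
Baby table (59^j mod 61 for j=0..7):
  0:1  1:59  2:4  3:53  4:16  5:29  6:3  7:55
Giant step factor: 59^(-8) ≡ 56 (mod 61).
Scan 46·56^i mod 61 for i = 0, 1, …:
  i=0: 46   i=1: 14   i=2: 52   i=3: 45
  i=4: 19   i=5: 27   i=6: 48   i=7: 4
Match at i=7, j=2: a = 7·8 + 2 = 58.

58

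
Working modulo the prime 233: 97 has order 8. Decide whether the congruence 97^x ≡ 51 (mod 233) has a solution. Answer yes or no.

no

⟨97⟩ has order 8; its elements mod 233 are {1, 12, 89, 97, 136, 144, 221, 232}.
51 is not in this set.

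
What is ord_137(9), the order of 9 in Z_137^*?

68

The order of 9 must divide p − 1 = 136 = 2^3 · 17.
Divisors: 1, 2, 4, 8, 17, 34, 68, 136.
Check each in increasing order: 9^1 ≡ 9;  9^2 ≡ 81;  9^4 ≡ 122;  9^8 ≡ 88;  9^17 ≡ 100;  9^34 ≡ 136;  9^68 ≡ 1.
Smallest exponent giving 1 is 68.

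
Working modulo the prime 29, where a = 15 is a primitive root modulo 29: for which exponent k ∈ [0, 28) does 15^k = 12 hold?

21

Successive powers of 15 modulo 29:
  15^0=1  15^1=15  15^2=22  15^3=11  15^4=20  15^5=10
  15^6=5  15^7=17  15^8=23  15^9=26  15^10=13  15^11=21
  15^12=25  15^13=27  15^14=28  15^15=14  15^16=7  15^17=18
  15^18=9  15^19=19  15^20=24  15^21=12
So 15^21 ≡ 12 (mod 29), giving k = 21.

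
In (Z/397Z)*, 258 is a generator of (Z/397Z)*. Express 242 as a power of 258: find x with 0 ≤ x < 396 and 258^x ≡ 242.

Baby-step giant-step with m = ceil(sqrt(396)) = 20.
Baby table (258^j mod 397 for j=0..19):
  0:1  1:258  2:265  3:86  4:353  5:161  6:250  7:186
  8:348  9:62  10:116  11:153  12:171  13:51  14:57  15:17
  16:19  17:138  18:271  19:46
Giant step factor: 258^(-20) ≡ 293 (mod 397).
Scan 242·293^i mod 397 for i = 0, 1, …:
  i=0: 242   i=1: 240   i=2: 51
Match at i=2, j=13: x = 2·20 + 13 = 53.

53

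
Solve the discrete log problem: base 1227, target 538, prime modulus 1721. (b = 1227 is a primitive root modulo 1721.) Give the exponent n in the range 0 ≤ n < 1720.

25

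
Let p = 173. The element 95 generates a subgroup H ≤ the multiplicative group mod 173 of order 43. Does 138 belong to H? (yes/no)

yes

138 ∈ ⟨95⟩ iff 138^43 ≡ 1 (mod 173), since |⟨95⟩| = 43.
138^43 mod 173 = 1.
Since 1 = 1, 138 lies in the subgroup.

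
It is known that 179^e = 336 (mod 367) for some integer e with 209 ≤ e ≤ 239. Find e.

227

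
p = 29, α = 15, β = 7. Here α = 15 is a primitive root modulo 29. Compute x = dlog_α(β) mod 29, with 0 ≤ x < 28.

Successive powers of 15 modulo 29:
  15^0=1  15^1=15  15^2=22  15^3=11  15^4=20  15^5=10
  15^6=5  15^7=17  15^8=23  15^9=26  15^10=13  15^11=21
  15^12=25  15^13=27  15^14=28  15^15=14  15^16=7
So 15^16 ≡ 7 (mod 29), giving x = 16.

16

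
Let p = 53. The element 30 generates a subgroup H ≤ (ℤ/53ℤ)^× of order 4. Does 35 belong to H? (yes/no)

no

35 ∈ ⟨30⟩ iff 35^4 ≡ 1 (mod 53), since |⟨30⟩| = 4.
35^4 mod 53 = 36.
Since 36 ≠ 1, 35 does not lie in the subgroup.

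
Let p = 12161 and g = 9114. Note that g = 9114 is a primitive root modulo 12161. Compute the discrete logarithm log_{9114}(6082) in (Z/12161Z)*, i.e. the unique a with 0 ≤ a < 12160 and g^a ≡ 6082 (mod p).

11559

Baby-step giant-step with m = ceil(sqrt(12160)) = 111.
Baby table (9114^j mod 12161 for j=0..110):
  0:1  1:9114  2:5366  3:6343  4:8869  5:10060  6:5061  7:11442
  8:1813  9:9044  10:11919  11:7714  12:2655  13:9441  14:6199  15:9841
  16:3499  17:3744  18:11211  19:332  20:9920  21:6006  22:2023  23:1546
  24:7806  25:2034  26:4512  27:6027  28:11002  29:4783  30:7238  31:5868
  32:9035  33:2859  34:8064  35:6373  36:2586  37:786  38:775  39:9970
  40:11749  41:2781  42:2510  43:1299  44:6433  45:2181  46:6560  47:4364
  48:7026  49:7299  50:2416  51:8014  52:630  53:1828  54:11983  55:7282
  56:5571  57:1919  58:2248  59:9148  60:11217  61:6372  62:5633  63:7581
  64:6593  65:1101  66:1689  67:9881  68:3229  69:11647  70:9550  71:2423
  72:11007  73:1709  74:9746  75:1100  76:4736  77:4515  78:9047  79:2778
  80:11651  81:9523  82:11726  83:12057  84:702  85:1342  86:9183  87:1860
  88:11767  89:8740  90:1810  91:6024  92:7982  93:846  94:370  95:3583
  96:3177  97:11998  98:10221  99:934  100:11937  101:1512  102:1955  103:2005
  104:7748  105:8506  106:9470  107:2963  108:7362  109:5031  110:5564
Giant step factor: 9114^(-111) ≡ 736 (mod 12161).
Scan 6082·736^i mod 12161 for i = 0, 1, …:
  i=0: 6082   i=1: 1104   i=2: 9918   i=3: 3048
  i=4: 5704   i=5: 2599   i=6: 3587   i=7: 1095
  i=8: 3294   i=9: 4345     …   i=103: 10836
  i=104: 9841
Match at i=104, j=15: a = 104·111 + 15 = 11559.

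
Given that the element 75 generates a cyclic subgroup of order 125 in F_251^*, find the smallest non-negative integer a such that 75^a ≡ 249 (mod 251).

110

Baby-step giant-step with m = ceil(sqrt(125)) = 12.
Baby table (75^j mod 251 for j=0..11):
  0:1  1:75  2:103  3:195  4:67  5:5  6:124  7:13
  8:222  9:84  10:25  11:118
Giant step factor: 75^(-12) ≡ 112 (mod 251).
Scan 249·112^i mod 251 for i = 0, 1, …:
  i=0: 249   i=1: 27   i=2: 12   i=3: 89
  i=4: 179   i=5: 219   i=6: 181   i=7: 192
  i=8: 169   i=9: 103
Match at i=9, j=2: a = 9·12 + 2 = 110.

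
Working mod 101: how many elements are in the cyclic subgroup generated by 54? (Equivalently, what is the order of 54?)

The order of 54 must divide p − 1 = 100 = 2^2 · 5^2.
Divisors: 1, 2, 4, 5, 10, 20, 25, 50, 100.
Check each in increasing order: 54^1 ≡ 54;  54^2 ≡ 88;  54^4 ≡ 68;  54^5 ≡ 36;  54^10 ≡ 84;  54^20 ≡ 87;  54^25 ≡ 1.
Smallest exponent giving 1 is 25.

25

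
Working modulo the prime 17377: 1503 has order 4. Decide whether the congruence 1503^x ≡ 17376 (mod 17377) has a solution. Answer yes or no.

yes

⟨1503⟩ has order 4; its elements mod 17377 are {1, 1503, 15874, 17376}.
17376 is in this set.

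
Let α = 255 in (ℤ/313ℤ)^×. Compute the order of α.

26

The order of 255 must divide p − 1 = 312 = 2^3 · 3 · 13.
Divisors: 1, 2, 3, 4, 6, 8, 12, 13, 24, 26, 39, 52, 78, 104, 156, 312.
Check each in increasing order: 255^1 ≡ 255;  255^2 ≡ 234;  255^3 ≡ 200;  255^4 ≡ 294;  255^6 ≡ 249;  255^8 ≡ 48;  255^12 ≡ 27;  255^13 ≡ 312;  255^24 ≡ 103;  255^26 ≡ 1.
Smallest exponent giving 1 is 26.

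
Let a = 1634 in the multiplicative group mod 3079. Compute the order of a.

The order of 1634 must divide p − 1 = 3078 = 2 · 3^4 · 19.
Divisors: 1, 2, 3, 6, 9, 18, 19, 27, 38, 54, 57, 81, 114, 162, 171, 342, 513, 1026, 1539, 3078.
Check each in increasing order: 1634^1 ≡ 1634;  1634^2 ≡ 463;  1634^3 ≡ 2187;  1634^6 ≡ 1282;  1634^9 ≡ 1844;  1634^18 ≡ 1120;  1634^19 ≡ 1154;  1634^27 ≡ 2350;  1634^38 ≡ 1588;  1634^54 ≡ 1853;  1634^57 ≡ 547;  1634^81 ≡ 844;  1634^114 ≡ 546;  1634^162 ≡ 1087;  1634^171 ≡ 3078;  1634^342 ≡ 1.
Smallest exponent giving 1 is 342.

342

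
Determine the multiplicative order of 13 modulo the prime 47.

The order of 13 must divide p − 1 = 46 = 2 · 23.
Divisors: 1, 2, 23, 46.
Check each in increasing order: 13^1 ≡ 13;  13^2 ≡ 28;  13^23 ≡ 46;  13^46 ≡ 1.
Smallest exponent giving 1 is 46.

46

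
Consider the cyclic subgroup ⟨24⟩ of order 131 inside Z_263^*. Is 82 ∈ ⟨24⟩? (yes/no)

82 ∈ ⟨24⟩ iff 82^131 ≡ 1 (mod 263), since |⟨24⟩| = 131.
82^131 mod 263 = 262.
Since 262 ≠ 1, 82 does not lie in the subgroup.

no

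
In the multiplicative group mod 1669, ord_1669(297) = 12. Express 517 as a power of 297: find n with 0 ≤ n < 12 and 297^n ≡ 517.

11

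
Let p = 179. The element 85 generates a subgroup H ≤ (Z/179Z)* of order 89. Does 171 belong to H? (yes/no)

yes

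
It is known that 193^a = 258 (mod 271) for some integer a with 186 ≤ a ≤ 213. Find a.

210

Compute 193^186 mod 271 = 79, then multiply by 193 repeatedly:
  193^186=79  193^187=71  193^188=153  193^189=261  193^190=238
  193^191=135  193^192=39  193^193=210  193^194=151  193^195=146
  193^196=265  193^197=197  193^198=81  193^199=186  193^200=126
  193^201=199  193^202=196  193^203=159  193^204=64  193^205=157
  193^206=220  193^207=184  193^208=11  193^209=226  193^210=258
Found 258 at exponent 210.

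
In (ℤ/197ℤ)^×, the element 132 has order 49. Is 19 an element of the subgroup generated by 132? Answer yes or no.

no

19 ∈ ⟨132⟩ iff 19^49 ≡ 1 (mod 197), since |⟨132⟩| = 49.
19^49 mod 197 = 196.
Since 196 ≠ 1, 19 does not lie in the subgroup.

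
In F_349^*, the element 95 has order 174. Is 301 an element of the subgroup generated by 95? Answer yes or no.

yes

301 ∈ ⟨95⟩ iff 301^174 ≡ 1 (mod 349), since |⟨95⟩| = 174.
301^174 mod 349 = 1.
Since 1 = 1, 301 lies in the subgroup.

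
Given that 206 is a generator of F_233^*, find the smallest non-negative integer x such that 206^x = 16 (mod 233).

Baby-step giant-step with m = ceil(sqrt(232)) = 16.
Baby table (206^j mod 233 for j=0..15):
  0:1  1:206  2:30  3:122  4:201  5:165  6:205  7:57
  8:92  9:79  10:197  11:40  12:85  13:35  14:220  15:118
Giant step factor: 206^(-16) ≡ 46 (mod 233).
Scan 16·46^i mod 233 for i = 0, 1, …:
  i=0: 16   i=1: 37   i=2: 71   i=3: 4
  i=4: 184   i=5: 76   i=6: 1
Match at i=6, j=0: x = 6·16 + 0 = 96.

96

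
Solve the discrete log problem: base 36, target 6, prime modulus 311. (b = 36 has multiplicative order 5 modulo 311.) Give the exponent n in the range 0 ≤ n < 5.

3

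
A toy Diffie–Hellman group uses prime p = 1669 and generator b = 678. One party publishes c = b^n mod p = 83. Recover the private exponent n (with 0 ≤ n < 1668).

Baby-step giant-step with m = ceil(sqrt(1668)) = 41.
Baby table (678^j mod 1669 for j=0..40):
  0:1  1:678  2:709  3:30  4:312  5:1242  6:900  7:1015
  8:542  9:296  10:408  11:1239  12:535  13:557  14:452  15:1029
  16:20  17:208  18:828  19:600  20:1233  21:1474  22:1310  23:272
  24:826  25:913  26:1484  27:1414  28:686  29:1126  30:695  31:552
  32:400  33:822  34:1539  35:317  36:1294  37:1107  38:1165  39:433
  40:1499
Giant step factor: 678^(-41) ≡ 118 (mod 1669).
Scan 83·118^i mod 1669 for i = 0, 1, …:
  i=0: 83   i=1: 1449   i=2: 744   i=3: 1004
  i=4: 1642   i=5: 152   i=6: 1246   i=7: 156
  i=8: 49   i=9: 775   i=10: 1324   i=11: 1015
Match at i=11, j=7: n = 11·41 + 7 = 458.

458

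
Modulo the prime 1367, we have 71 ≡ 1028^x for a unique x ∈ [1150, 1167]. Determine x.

1157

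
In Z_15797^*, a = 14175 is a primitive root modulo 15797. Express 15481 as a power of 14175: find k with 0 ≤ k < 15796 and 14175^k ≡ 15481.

Baby-step giant-step with m = ceil(sqrt(15796)) = 126.
Baby table (14175^j mod 15797 for j=0..125):
  0:1  1:14175  2:8582  3:12950  4:5110  5:5005  6:1548  7:867
  8:15456  9:207  10:11780  11:7210  12:10957  13:15168  14:9230  15:4496
  16:5702  17:8398  18:11255  19:5722  20:7552  21:9128  22:11970  23:14970
  24:14446  25:11336  26:716  27:7626  28:15476  29:15158  30:9653  31:13458
  32:2578  33:4689  34:8596  35:6039  36:14679  37:12538  38:9900  39:7749
  40:5534  41:12345  42:7006  43:10108  44:2110  45:5529  46:4658  47:11487
  48:8546  49:8154  50:12098  51:12715  52:7152  53:10251  54:7119  55:589
  56:8259  57:15555  58:13396  59:8360  60:9703  61:11343  62:5159  63:4512
  64:11344  65:3537  66:13094  67:8497  68:8647  69:2302  70:10045  71:9514
  72:1961  73:10252  74:5497  75:9171  76:5412  77:4868  78:2604  79:9908
  80:10570  81:11002  82:5366  83:495  84:2757  85:14494  86:12465  87:1930
  88:13143  89:8004  90:2646  91:4972  92:7683  93:2007  94:14625  95:5344
  96:4585  97:3517  98:13940  99:10624  100:2399  101:10681  102:4727  103:10148
  104:418  105:1275  106:1357  107:10526  108:3385  109:6886  110:15184  111:14872
  112:15432  113:7541  114:11173  115:12350  116:14693  117:5627  118:3672  119:15282
  120:13886  121:3430  122:12881  123:6449  124:13133  125:8427
Giant step factor: 14175^(-126) ≡ 13112 (mod 15797).
Scan 15481·13112^i mod 15797 for i = 0, 1, …:
  i=0: 15481   i=1: 11219   i=2: 1864   i=3: 2809
  i=4: 8801   i=5: 1627   i=6: 7274   i=7: 10199
  i=8: 7683
Match at i=8, j=92: k = 8·126 + 92 = 1100.

1100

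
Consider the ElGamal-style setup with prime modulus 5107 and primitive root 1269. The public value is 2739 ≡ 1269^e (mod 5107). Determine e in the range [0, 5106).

Baby-step giant-step with m = ceil(sqrt(5106)) = 72.
Baby table (1269^j mod 5107 for j=0..71):
  0:1  1:1269  2:1656  3:2487  4:4984  5:2230  6:592  7:519
  8:4915  9:1488  10:3789  11:2554  12:3188  13:828  14:3797  15:2492
  16:1115  17:296  18:2813  19:5011  20:744  21:4448  22:1277  23:1594
  24:414  25:4452  26:1246  27:3111  28:148  29:3960  30:5059  31:372
  32:2224  33:3192  34:797  35:207  36:2226  37:623  38:4109  39:74
  40:1980  41:5083  42:186  43:1112  44:1596  45:2952  46:2657  47:1113
  48:2865  49:4608  50:37  51:990  52:5095  53:93  54:556  55:798
  56:1476  57:3882  58:3110  59:3986  60:2304  61:2572  62:495  63:5101
  64:2600  65:278  66:399  67:738  68:1941  69:1555  70:1993  71:1152
Giant step factor: 1269^(-72) ≡ 4555 (mod 5107).
Scan 2739·4555^i mod 5107 for i = 0, 1, …:
  i=0: 2739   i=1: 4851   i=2: 3423   i=3: 94
  i=4: 4289   i=5: 2120   i=6: 4370   i=7: 3371
  i=8: 3263   i=9: 1595     …   i=34: 2738
  i=35: 296
Match at i=35, j=17: e = 35·72 + 17 = 2537.

2537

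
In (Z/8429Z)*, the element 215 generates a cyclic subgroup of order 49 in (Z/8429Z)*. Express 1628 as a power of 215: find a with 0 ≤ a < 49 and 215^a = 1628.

Baby-step giant-step with m = ceil(sqrt(49)) = 7.
Baby table (215^j mod 8429 for j=0..6):
  0:1  1:215  2:4080  3:584  4:7554  5:5742  6:3896
Giant step factor: 215^(-7) ≡ 6873 (mod 8429).
Scan 1628·6873^i mod 8429 for i = 0, 1, …:
  i=0: 1628   i=1: 3961   i=2: 6712   i=3: 8088
  i=4: 7998   i=5: 4745   i=6: 584
Match at i=6, j=3: a = 6·7 + 3 = 45.

45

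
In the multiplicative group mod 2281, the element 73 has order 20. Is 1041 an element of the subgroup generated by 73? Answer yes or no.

⟨73⟩ has order 20; its elements mod 2281 are {1, 73, 125, 209, 342, 589, 633, 710, 767, 1034, 1247, 1514, 1571, 1648, 1692, 1939, 2072, 2156, 2208, 2280}.
1041 is not in this set.

no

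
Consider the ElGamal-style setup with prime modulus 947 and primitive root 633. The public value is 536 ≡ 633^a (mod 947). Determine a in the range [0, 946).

468

Baby-step giant-step with m = ceil(sqrt(946)) = 31.
Baby table (633^j mod 947 for j=0..30):
  0:1  1:633  2:108  3:180  4:300  5:500  6:202  7:21
  8:35  9:374  10:939  11:618  12:83  13:454  14:441  15:735
  16:278  17:779  18:667  19:796  20:64  21:738  22:283  23:156
  24:260  25:749  26:617  27:397  28:346  29:261  30:435
Giant step factor: 633^(-31) ≡ 610 (mod 947).
Scan 536·610^i mod 947 for i = 0, 1, …:
  i=0: 536   i=1: 245   i=2: 771   i=3: 598
  i=4: 185   i=5: 157   i=6: 123   i=7: 217
  i=8: 737   i=9: 692     …   i=14: 761
  i=15: 180
Match at i=15, j=3: a = 15·31 + 3 = 468.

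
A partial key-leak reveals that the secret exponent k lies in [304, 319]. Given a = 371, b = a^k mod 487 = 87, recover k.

Compute 371^304 mod 487 = 439, then multiply by 371 repeatedly:
  371^304=439  371^305=211  371^306=361  371^307=6  371^308=278
  371^309=381  371^310=121  371^311=87
Found 87 at exponent 311.

311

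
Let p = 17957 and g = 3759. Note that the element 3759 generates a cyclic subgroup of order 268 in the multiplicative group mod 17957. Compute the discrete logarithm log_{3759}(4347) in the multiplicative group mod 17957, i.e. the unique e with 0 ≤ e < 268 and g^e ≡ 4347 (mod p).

46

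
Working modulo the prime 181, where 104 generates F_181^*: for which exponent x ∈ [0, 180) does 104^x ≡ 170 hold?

Baby-step giant-step with m = ceil(sqrt(180)) = 14.
Baby table (104^j mod 181 for j=0..13):
  0:1  1:104  2:137  3:130  4:126  5:72  6:67  7:90
  8:129  9:22  10:116  11:118  12:145  13:57
Giant step factor: 104^(-14) ≡ 4 (mod 181).
Scan 170·4^i mod 181 for i = 0, 1, …:
  i=0: 170   i=1: 137
Match at i=1, j=2: x = 1·14 + 2 = 16.

16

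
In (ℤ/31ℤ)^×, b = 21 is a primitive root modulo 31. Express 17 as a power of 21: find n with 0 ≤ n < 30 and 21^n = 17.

Successive powers of 21 modulo 31:
  21^0=1  21^1=21  21^2=7  21^3=23  21^4=18  21^5=6
  21^6=2  21^7=11  21^8=14  21^9=15  21^10=5  21^11=12
  21^12=4  21^13=22  21^14=28  21^15=30  21^16=10  21^17=24
  21^18=8  21^19=13  21^20=25  21^21=29  21^22=20  21^23=17
So 21^23 ≡ 17 (mod 31), giving n = 23.

23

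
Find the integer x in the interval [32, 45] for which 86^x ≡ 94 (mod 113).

Compute 86^32 mod 113 = 30, then multiply by 86 repeatedly:
  86^32=30  86^33=94
Found 94 at exponent 33.

33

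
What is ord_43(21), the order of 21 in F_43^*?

7

The order of 21 must divide p − 1 = 42 = 2 · 3 · 7.
Divisors: 1, 2, 3, 6, 7, 14, 21, 42.
Check each in increasing order: 21^1 ≡ 21;  21^2 ≡ 11;  21^3 ≡ 16;  21^6 ≡ 41;  21^7 ≡ 1.
Smallest exponent giving 1 is 7.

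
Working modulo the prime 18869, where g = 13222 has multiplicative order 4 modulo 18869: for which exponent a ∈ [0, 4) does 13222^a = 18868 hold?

2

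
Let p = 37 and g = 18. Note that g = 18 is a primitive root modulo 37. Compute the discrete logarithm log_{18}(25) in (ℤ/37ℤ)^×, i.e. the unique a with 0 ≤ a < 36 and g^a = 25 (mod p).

26

Successive powers of 18 modulo 37:
  18^0=1  18^1=18  18^2=28  18^3=23  18^4=7  18^5=15
  18^6=11  18^7=13  18^8=12  18^9=31  18^10=3  18^11=17
  18^12=10  18^13=32  18^14=21  18^15=8  18^16=33  18^17=2
  18^18=36  18^19=19  18^20=9  18^21=14  18^22=30  18^23=22
  18^24=26  18^25=24  18^26=25
So 18^26 ≡ 25 (mod 37), giving a = 26.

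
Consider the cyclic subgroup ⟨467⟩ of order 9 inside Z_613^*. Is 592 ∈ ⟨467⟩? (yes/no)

⟨467⟩ has order 9; its elements mod 613 are {1, 65, 160, 318, 441, 467, 474, 547, 592}.
592 is in this set.

yes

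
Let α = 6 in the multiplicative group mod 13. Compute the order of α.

12

The order of 6 must divide p − 1 = 12 = 2^2 · 3.
Divisors: 1, 2, 3, 4, 6, 12.
Check each in increasing order: 6^1 ≡ 6;  6^2 ≡ 10;  6^3 ≡ 8;  6^4 ≡ 9;  6^6 ≡ 12;  6^12 ≡ 1.
Smallest exponent giving 1 is 12.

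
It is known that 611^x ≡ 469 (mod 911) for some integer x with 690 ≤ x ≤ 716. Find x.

702

Compute 611^690 mod 911 = 486, then multiply by 611 repeatedly:
  611^690=486  611^691=871  611^692=157  611^693=272  611^694=390
  611^695=519  611^696=81  611^697=297  611^698=178  611^699=349
  611^700=65  611^701=542  611^702=469
Found 469 at exponent 702.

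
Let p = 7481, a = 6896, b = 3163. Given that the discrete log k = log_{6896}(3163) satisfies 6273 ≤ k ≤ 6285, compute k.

Compute 6896^6273 mod 7481 = 3547, then multiply by 6896 repeatedly:
  6896^6273=3547  6896^6274=4723  6896^6275=5015  6896^6276=6258  6896^6277=4760
  6896^6278=5813  6896^6279=3250  6896^6280=6405  6896^6281=1056  6896^6282=3163
Found 3163 at exponent 6282.

6282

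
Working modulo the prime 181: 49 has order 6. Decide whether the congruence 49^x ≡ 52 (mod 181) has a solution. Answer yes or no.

52 ∈ ⟨49⟩ iff 52^6 ≡ 1 (mod 181), since |⟨49⟩| = 6.
52^6 mod 181 = 117.
Since 117 ≠ 1, 52 does not lie in the subgroup.

no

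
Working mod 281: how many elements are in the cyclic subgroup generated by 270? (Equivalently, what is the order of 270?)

280

The order of 270 must divide p − 1 = 280 = 2^3 · 5 · 7.
Divisors: 1, 2, 4, 5, 7, 8, 10, 14, 20, 28, 35, 40, 56, 70, 140, 280.
Check each in increasing order: 270^1 ≡ 270;  270^2 ≡ 121;  270^4 ≡ 29;  270^5 ≡ 243;  270^7 ≡ 179;  270^8 ≡ 279;  270^10 ≡ 39;  270^14 ≡ 7;  270^20 ≡ 116;  270^28 ≡ 49;  270^35 ≡ 60;  270^40 ≡ 249;  270^56 ≡ 153;  270^70 ≡ 228;  270^140 ≡ 280;  270^280 ≡ 1.
Smallest exponent giving 1 is 280.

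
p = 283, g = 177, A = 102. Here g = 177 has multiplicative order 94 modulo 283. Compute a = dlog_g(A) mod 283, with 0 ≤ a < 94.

Baby-step giant-step with m = ceil(sqrt(94)) = 10.
Baby table (177^j mod 283 for j=0..9):
  0:1  1:177  2:199  3:131  4:264  5:33  6:181  7:58
  8:78  9:222
Giant step factor: 177^(-10) ≡ 204 (mod 283).
Scan 102·204^i mod 283 for i = 0, 1, …:
  i=0: 102   i=1: 149   i=2: 115   i=3: 254
  i=4: 27   i=5: 131
Match at i=5, j=3: a = 5·10 + 3 = 53.

53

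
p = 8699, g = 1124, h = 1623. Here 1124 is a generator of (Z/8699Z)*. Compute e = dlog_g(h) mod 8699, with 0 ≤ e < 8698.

6456

Baby-step giant-step with m = ceil(sqrt(8698)) = 94.
Baby table (1124^j mod 8699 for j=0..93):
  0:1  1:1124  2:2021  3:1165  4:4610  5:5735  6:181  7:3367
  8:443  9:2089  10:8005  11:2854  12:6664  13:497  14:1892  15:4052
  16:4871  17:3333  18:5722  19:2967  20:3191  21:2696  22:3052  23:3042
  24:501  25:6388  26:3437  27:832  28:4375  29:2565  30:3691  31:7960
  32:4468  33:2709  34:266  35:3218  36:6947  37:5425  38:8400  39:3185
  40:4651  41:8324  42:4751  43:7637  44:6774  45:2351  46:6727  47:1717
  48:7429  49:7855  50:8234  51:7979  52:8426  53:6312  54:5003  55:3818
  56:2825  57:165  58:2781  59:2903  60:847  61:3837  62:6783  63:3768
  64:7518  65:3503  66:5424  67:7276  68:1164  69:3486  70:3714  71:7715
  72:7456  73:3407  74:1908  75:4638  76:2411  77:4575  78:1191  79:7737
  80:6087  81:4374  82:1441  83:1670  84:6795  85:8557  86:5673  87:85
  88:8550  89:6504  90:3336  91:395  92:331  93:6686
Giant step factor: 1124^(-94) ≡ 828 (mod 8699).
Scan 1623·828^i mod 8699 for i = 0, 1, …:
  i=0: 1623   i=1: 4198   i=2: 5043   i=3: 84
  i=4: 8659   i=5: 1676   i=6: 4587   i=7: 5272
  i=8: 7017   i=9: 7843     …   i=67: 3350
  i=68: 7518
Match at i=68, j=64: e = 68·94 + 64 = 6456.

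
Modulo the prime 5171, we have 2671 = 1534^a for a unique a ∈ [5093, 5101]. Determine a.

5095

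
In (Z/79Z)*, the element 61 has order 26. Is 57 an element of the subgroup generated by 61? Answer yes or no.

yes

57 ∈ ⟨61⟩ iff 57^26 ≡ 1 (mod 79), since |⟨61⟩| = 26.
57^26 mod 79 = 1.
Since 1 = 1, 57 lies in the subgroup.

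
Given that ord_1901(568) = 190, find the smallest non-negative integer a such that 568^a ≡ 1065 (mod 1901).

Baby-step giant-step with m = ceil(sqrt(190)) = 14.
Baby table (568^j mod 1901 for j=0..13):
  0:1  1:568  2:1355  3:1636  4:1560  5:214  6:1789  7:1018
  8:320  9:1165  10:172  11:745  12:1138  13:44
Giant step factor: 568^(-14) ≡ 1499 (mod 1901).
Scan 1065·1499^i mod 1901 for i = 0, 1, …:
  i=0: 1065   i=1: 1496   i=2: 1225   i=3: 1810
  i=4: 463   i=5: 172
Match at i=5, j=10: a = 5·14 + 10 = 80.

80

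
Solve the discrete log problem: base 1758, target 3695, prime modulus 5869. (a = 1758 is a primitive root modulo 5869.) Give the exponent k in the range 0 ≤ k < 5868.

Baby-step giant-step with m = ceil(sqrt(5868)) = 77.
Baby table (1758^j mod 5869 for j=0..76):
  0:1  1:1758  2:3470  3:2369  4:3581  5:3830  6:1397  7:2684
  8:5665  9:5246  10:2269  11:3851  12:3101  13:5126  14:2593  15:4150
  16:533  17:3843  18:775  19:842  20:1248  21:4847  22:5107  23:4405
  24:2779  25:2474  26:363  27:4302  28:3644  29:3073  30:2854  31:5206
  32:2377  33:38  34:2245  35:2742  36:1987  37:1091  38:4684  39:265
  40:2219  41:3986  42:5671  43:4056  44:5482  45:458  46:1111  47:4630
  48:5106  49:2647  50:5178  51:105  52:2651  53:472  54:2247  55:389
  56:3058  57:5829  58:108  59:2056  60:5013  61:3485  62:5263  63:2810
  64:4151  65:2291  66:1444  67:3144  68:4423  69:5078  70:375  71:1922
  72:4201  73:2156  74:4743  75:4214  76:1534
Giant step factor: 1758^(-77) ≡ 4993 (mod 5869).
Scan 3695·4993^i mod 5869 for i = 0, 1, …:
  i=0: 3695   i=1: 2868   i=2: 5433   i=3: 451
  i=4: 4016   i=5: 3384   i=6: 5330   i=7: 2644
  i=8: 2111   i=9: 5368     …   i=20: 3087
  i=21: 1397
Match at i=21, j=6: k = 21·77 + 6 = 1623.

1623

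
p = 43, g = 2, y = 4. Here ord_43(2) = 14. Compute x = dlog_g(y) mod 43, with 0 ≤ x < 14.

2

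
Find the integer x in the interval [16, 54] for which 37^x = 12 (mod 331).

27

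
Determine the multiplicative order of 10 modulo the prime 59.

58

The order of 10 must divide p − 1 = 58 = 2 · 29.
Divisors: 1, 2, 29, 58.
Check each in increasing order: 10^1 ≡ 10;  10^2 ≡ 41;  10^29 ≡ 58;  10^58 ≡ 1.
Smallest exponent giving 1 is 58.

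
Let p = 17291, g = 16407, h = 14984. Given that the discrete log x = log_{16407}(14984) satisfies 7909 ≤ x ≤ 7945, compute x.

7930

Compute 16407^7909 mod 17291 = 4287, then multiply by 16407 repeatedly:
  16407^7909=4287  16407^7910=14312  16407^7911=5204  16407^7912=16361  16407^7913=9443
  16407^7914=3941  16407^7915=8938  16407^7916=795  16407^7917=6151  16407^7918=9181
  16407^7919=10766  16407^7920=10197  16407^7921=11754  16407^7922=1355  16407^7923=12550
  16407^7924=6622  16407^7925=7801  16407^7926=3025  16407^7927=6005  16407^7928=17208
  16407^7929=4208  16407^7930=14984
Found 14984 at exponent 7930.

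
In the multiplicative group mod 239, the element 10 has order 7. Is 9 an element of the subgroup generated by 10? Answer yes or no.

no

9 ∈ ⟨10⟩ iff 9^7 ≡ 1 (mod 239), since |⟨10⟩| = 7.
9^7 mod 239 = 101.
Since 101 ≠ 1, 9 does not lie in the subgroup.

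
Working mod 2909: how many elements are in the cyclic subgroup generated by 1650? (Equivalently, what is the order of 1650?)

The order of 1650 must divide p − 1 = 2908 = 2^2 · 727.
Divisors: 1, 2, 4, 727, 1454, 2908.
Check each in increasing order: 1650^1 ≡ 1650;  1650^2 ≡ 2585;  1650^4 ≡ 252;  1650^727 ≡ 2908;  1650^1454 ≡ 1.
Smallest exponent giving 1 is 1454.

1454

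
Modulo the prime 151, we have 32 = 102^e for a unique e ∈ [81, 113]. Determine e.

Compute 102^81 mod 151 = 53, then multiply by 102 repeatedly:
  102^81=53  102^82=121  102^83=111  102^84=148  102^85=147
  102^86=45  102^87=60  102^88=80  102^89=6  102^90=8
  102^91=61  102^92=31  102^93=142  102^94=139  102^95=135
  102^96=29  102^97=89  102^98=18  102^99=24  102^100=32
Found 32 at exponent 100.

100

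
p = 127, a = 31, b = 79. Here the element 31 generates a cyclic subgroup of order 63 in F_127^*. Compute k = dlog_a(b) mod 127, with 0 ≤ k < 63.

46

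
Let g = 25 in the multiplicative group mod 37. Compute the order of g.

The order of 25 must divide p − 1 = 36 = 2^2 · 3^2.
Divisors: 1, 2, 3, 4, 6, 9, 12, 18, 36.
Check each in increasing order: 25^1 ≡ 25;  25^2 ≡ 33;  25^3 ≡ 11;  25^4 ≡ 16;  25^6 ≡ 10;  25^9 ≡ 36;  25^12 ≡ 26;  25^18 ≡ 1.
Smallest exponent giving 1 is 18.

18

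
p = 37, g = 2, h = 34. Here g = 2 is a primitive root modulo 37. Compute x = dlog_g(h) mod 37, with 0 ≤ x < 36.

Successive powers of 2 modulo 37:
  2^0=1  2^1=2  2^2=4  2^3=8  2^4=16  2^5=32
  2^6=27  2^7=17  2^8=34
So 2^8 ≡ 34 (mod 37), giving x = 8.

8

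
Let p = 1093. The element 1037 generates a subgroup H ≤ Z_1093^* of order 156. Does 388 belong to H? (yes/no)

no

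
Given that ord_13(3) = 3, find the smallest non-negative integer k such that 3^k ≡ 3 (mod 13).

1

Successive powers of 3 modulo 13:
  3^0=1  3^1=3
So 3^1 ≡ 3 (mod 13), giving k = 1.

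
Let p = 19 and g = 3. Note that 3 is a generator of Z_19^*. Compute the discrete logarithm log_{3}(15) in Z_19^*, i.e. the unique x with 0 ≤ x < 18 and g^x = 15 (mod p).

Successive powers of 3 modulo 19:
  3^0=1  3^1=3  3^2=9  3^3=8  3^4=5  3^5=15
So 3^5 ≡ 15 (mod 19), giving x = 5.

5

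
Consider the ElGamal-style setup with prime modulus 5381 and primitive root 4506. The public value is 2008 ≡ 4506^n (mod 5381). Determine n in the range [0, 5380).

505

Baby-step giant-step with m = ceil(sqrt(5380)) = 74.
Baby table (4506^j mod 5381 for j=0..73):
  0:1  1:4506  2:1523  3:1863  4:318  5:1562  6:24  7:524
  8:4266  9:1664  10:2251  11:5202  12:576  13:1814  14:145  15:2269
  16:214  17:1085  18:3062  19:488  20:3480  21:646  22:5136  23:4516
  24:3535  25:950  26:2805  27:4742  28:4882  29:764  30:4125  31:1276
  32:2748  33:807  34:4167  35:2193  36:2142  37:3719  38:1380  39:3225
  40:3150  41:4203  42:2979  43:3160  44:834  45:2066  46:266  47:4014
  48:1543  49:506  50:3873  51:1155  52:1003  53:4859  54:4746  55:1382
  56:1475  57:815  58:2548  59:3615  60:903  61:882  62:3114  63:3417
  64:1961  65:664  66:148  67:5025  68:4783  69:1293  70:4016  71:5174
  72:3552  73:2218
Giant step factor: 4506^(-74) ≡ 4708 (mod 5381).
Scan 2008·4708^i mod 5381 for i = 0, 1, …:
  i=0: 2008   i=1: 4628   i=2: 955   i=3: 3005
  i=4: 891   i=5: 3029   i=6: 882
Match at i=6, j=61: n = 6·74 + 61 = 505.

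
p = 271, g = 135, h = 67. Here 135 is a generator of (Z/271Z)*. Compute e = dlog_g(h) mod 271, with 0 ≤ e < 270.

Baby-step giant-step with m = ceil(sqrt(270)) = 17.
Baby table (135^j mod 271 for j=0..16):
  0:1  1:135  2:68  3:237  4:17  5:127  6:72  7:235
  8:18  9:262  10:140  11:201  12:35  13:118  14:212  15:165
  16:53
Giant step factor: 135^(-17) ≡ 92 (mod 271).
Scan 67·92^i mod 271 for i = 0, 1, …:
  i=0: 67   i=1: 202   i=2: 156   i=3: 260
  i=4: 72
Match at i=4, j=6: e = 4·17 + 6 = 74.

74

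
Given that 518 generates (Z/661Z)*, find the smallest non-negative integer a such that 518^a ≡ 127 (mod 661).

Baby-step giant-step with m = ceil(sqrt(660)) = 26.
Baby table (518^j mod 661 for j=0..25):
  0:1  1:518  2:619  3:57  4:442  5:250  6:605  7:76
  8:369  9:113  10:366  11:542  12:492  13:371  14:488  15:282
  16:656  17:54  18:210  19:376  20:434  21:72  22:280  23:281
  24:138  25:96
Giant step factor: 518^(-26) ≡ 553 (mod 661).
Scan 127·553^i mod 661 for i = 0, 1, …:
  i=0: 127   i=1: 165   i=2: 27   i=3: 389
  i=4: 292   i=5: 192   i=6: 416   i=7: 20
  i=8: 484   i=9: 608     …   i=16: 153
  i=17: 1
Match at i=17, j=0: a = 17·26 + 0 = 442.

442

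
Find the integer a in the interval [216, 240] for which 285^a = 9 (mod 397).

Compute 285^216 mod 397 = 167, then multiply by 285 repeatedly:
  285^216=167  285^217=352  285^218=276  285^219=54  285^220=304
  285^221=94  285^222=191  285^223=46  285^224=9
Found 9 at exponent 224.

224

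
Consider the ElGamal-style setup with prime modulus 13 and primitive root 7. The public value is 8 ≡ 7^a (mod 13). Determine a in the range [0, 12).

9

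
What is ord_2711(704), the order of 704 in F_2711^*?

542

The order of 704 must divide p − 1 = 2710 = 2 · 5 · 271.
Divisors: 1, 2, 5, 10, 271, 542, 1355, 2710.
Check each in increasing order: 704^1 ≡ 704;  704^2 ≡ 2214;  704^5 ≡ 2663;  704^10 ≡ 2304;  704^271 ≡ 2710;  704^542 ≡ 1.
Smallest exponent giving 1 is 542.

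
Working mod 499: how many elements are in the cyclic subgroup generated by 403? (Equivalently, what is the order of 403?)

The order of 403 must divide p − 1 = 498 = 2 · 3 · 83.
Divisors: 1, 2, 3, 6, 83, 166, 249, 498.
Check each in increasing order: 403^1 ≡ 403;  403^2 ≡ 234;  403^3 ≡ 490;  403^6 ≡ 81;  403^83 ≡ 498;  403^166 ≡ 1.
Smallest exponent giving 1 is 166.

166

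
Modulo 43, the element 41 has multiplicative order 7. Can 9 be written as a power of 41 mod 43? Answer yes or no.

no

⟨41⟩ has order 7; its elements mod 43 are {1, 4, 11, 16, 21, 35, 41}.
9 is not in this set.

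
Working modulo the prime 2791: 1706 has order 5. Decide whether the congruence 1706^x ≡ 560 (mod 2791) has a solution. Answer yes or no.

⟨1706⟩ has order 5; its elements mod 2791 are {1, 800, 861, 1706, 2214}.
560 is not in this set.

no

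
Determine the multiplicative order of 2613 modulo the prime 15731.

The order of 2613 must divide p − 1 = 15730 = 2 · 5 · 11^2 · 13.
Divisors: 1, 2, 5, 10, 11, 13, 22, 26, 55, 65, 110, 121, 130, 143, 242, 286, 605, 715, 1210, 1430, 1573, 3146, 7865, 15730.
Check each in increasing order: 2613^1 ≡ 2613;  2613^2 ≡ 515;  2613^5 ≡ 3720;  2613^10 ≡ 10851;  2613^11 ≡ 6401;  2613^13 ≡ 8736;  2613^22 ≡ 9277;  2613^26 ≡ 6615;  2613^55 ≡ 5468;  2613^65 ≡ 11667;  2613^110 ≡ 10124;  2613^121 ≡ 7735;  2613^130 ≡ 14277;  2613^143 ≡ 8504;  2613^242 ≡ 5232;  2613^286 ≡ 2609;  2613^605 ≡ 5834;  2613^715 ≡ 9242;  2613^1210 ≡ 9403;  2613^1430 ≡ 10965;  2613^1573 ≡ 8723;  2613^3146 ≡ 15613;  2613^7865 ≡ 1.
Smallest exponent giving 1 is 7865.

7865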